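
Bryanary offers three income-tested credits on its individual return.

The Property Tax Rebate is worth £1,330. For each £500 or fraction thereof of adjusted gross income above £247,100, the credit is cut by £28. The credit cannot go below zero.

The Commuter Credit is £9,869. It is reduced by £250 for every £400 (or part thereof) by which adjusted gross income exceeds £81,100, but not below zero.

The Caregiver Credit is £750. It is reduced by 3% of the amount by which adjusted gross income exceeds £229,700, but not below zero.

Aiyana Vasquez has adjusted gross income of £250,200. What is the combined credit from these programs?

£1,269

Property Tax Rebate: income exceeds £247,100 by £3,100, which is 7 full-or-partial £500 increments; reduction = 7 × £28 = £196, leaving £1,134.
Commuter Credit: income exceeds £81,100 by £169,100 → 423 increments × £250 = £105,750 ≥ base, so the credit is £0.
Caregiver Credit: 3% of the £20,500 excess over £229,700 is £615; credit = £750 − £615 = £135.
Total: £1,134 + £0 + £135 = £1,269.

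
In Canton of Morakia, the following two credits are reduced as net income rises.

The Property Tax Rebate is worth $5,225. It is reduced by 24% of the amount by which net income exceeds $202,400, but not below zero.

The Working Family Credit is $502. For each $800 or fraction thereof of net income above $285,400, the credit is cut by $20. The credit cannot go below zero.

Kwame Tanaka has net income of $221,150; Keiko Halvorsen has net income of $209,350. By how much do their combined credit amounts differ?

$2,832

Kwame ($221,150): Property Tax Rebate: 24% of the $18,750 excess over $202,400 is $4,500; credit = $5,225 − $4,500 = $725. Working Family Credit: $221,150 is at or below the $285,400 threshold, so the full $502 applies. total $725 + $502 = $1,227
Keiko ($209,350): Property Tax Rebate: 24% of the $6,950 excess over $202,400 is $1,668; credit = $5,225 − $1,668 = $3,557. Working Family Credit: $209,350 is at or below the $285,400 threshold, so the full $502 applies. total $3,557 + $502 = $4,059
Difference: |$1,227 − $4,059| = $2,832.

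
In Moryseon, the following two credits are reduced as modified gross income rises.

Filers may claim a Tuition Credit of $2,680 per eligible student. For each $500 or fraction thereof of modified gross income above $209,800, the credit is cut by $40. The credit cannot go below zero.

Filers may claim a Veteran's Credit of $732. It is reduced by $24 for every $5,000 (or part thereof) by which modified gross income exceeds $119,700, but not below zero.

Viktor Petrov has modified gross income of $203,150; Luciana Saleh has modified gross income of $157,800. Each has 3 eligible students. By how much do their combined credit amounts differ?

Viktor ($203,150): Tuition Credit: base = 3 × $2,680 = $8,040. $203,150 is at or below the $209,800 threshold, so the full $8,040 applies. Veteran's Credit: income exceeds $119,700 by $83,450, which is 17 full-or-partial $5,000 increments; reduction = 17 × $24 = $408, leaving $324. total $8,040 + $324 = $8,364
Luciana ($157,800): Tuition Credit: base = 3 × $2,680 = $8,040. $157,800 is at or below the $209,800 threshold, so the full $8,040 applies. Veteran's Credit: income exceeds $119,700 by $38,100, which is 8 full-or-partial $5,000 increments; reduction = 8 × $24 = $192, leaving $540. total $8,040 + $540 = $8,580
Difference: |$8,364 − $8,580| = $216.

$216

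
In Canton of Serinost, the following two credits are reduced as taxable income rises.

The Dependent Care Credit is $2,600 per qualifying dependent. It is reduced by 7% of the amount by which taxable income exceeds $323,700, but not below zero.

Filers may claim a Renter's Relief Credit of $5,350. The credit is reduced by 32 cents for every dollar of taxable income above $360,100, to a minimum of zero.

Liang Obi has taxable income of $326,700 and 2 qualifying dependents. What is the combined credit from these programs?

$10,340

Dependent Care Credit: base = 2 × $2,600 = $5,200. 7% of the $3,000 excess over $323,700 is $210; credit = $5,200 − $210 = $4,990.
Renter's Relief Credit: $326,700 is at or below the $360,100 threshold, so the full $5,350 applies.
Total: $4,990 + $5,350 = $10,340.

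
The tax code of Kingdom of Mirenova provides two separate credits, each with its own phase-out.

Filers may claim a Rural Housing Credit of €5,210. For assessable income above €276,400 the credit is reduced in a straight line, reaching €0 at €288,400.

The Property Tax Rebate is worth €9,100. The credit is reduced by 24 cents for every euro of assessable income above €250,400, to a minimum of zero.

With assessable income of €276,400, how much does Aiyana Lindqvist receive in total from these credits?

€8,070

Rural Housing Credit: €276,400 is at or below the €276,400 threshold, so the full €5,210 applies.
Property Tax Rebate: 24% of the €26,000 excess over €250,400 is €6,240; credit = €9,100 − €6,240 = €2,860.
Total: €5,210 + €2,860 = €8,070.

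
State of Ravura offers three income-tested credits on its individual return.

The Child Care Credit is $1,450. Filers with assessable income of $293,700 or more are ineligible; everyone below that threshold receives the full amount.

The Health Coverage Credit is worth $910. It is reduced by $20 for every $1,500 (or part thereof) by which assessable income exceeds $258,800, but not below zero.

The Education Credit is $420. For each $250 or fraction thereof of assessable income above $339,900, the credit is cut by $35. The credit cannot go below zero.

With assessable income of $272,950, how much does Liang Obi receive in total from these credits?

Child Care Credit: $272,950 is below the $293,700 cutoff, so the full $1,450 applies.
Health Coverage Credit: income exceeds $258,800 by $14,150, which is 10 full-or-partial $1,500 increments; reduction = 10 × $20 = $200, leaving $710.
Education Credit: $272,950 is at or below the $339,900 threshold, so the full $420 applies.
Total: $1,450 + $710 + $420 = $2,580.

$2,580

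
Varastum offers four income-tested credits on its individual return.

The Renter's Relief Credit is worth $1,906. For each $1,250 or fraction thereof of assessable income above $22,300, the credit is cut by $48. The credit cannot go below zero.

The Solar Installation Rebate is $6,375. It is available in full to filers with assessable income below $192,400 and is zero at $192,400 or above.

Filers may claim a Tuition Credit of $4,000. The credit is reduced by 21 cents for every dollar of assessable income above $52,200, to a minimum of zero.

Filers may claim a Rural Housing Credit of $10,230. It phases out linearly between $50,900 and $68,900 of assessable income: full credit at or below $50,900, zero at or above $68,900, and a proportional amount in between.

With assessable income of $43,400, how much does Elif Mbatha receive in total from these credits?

$21,695

Renter's Relief Credit: income exceeds $22,300 by $21,100, which is 17 full-or-partial $1,250 increments; reduction = 17 × $48 = $816, leaving $1,090.
Solar Installation Rebate: $43,400 is below the $192,400 cutoff, so the full $6,375 applies.
Tuition Credit: $43,400 is at or below the $52,200 threshold, so the full $4,000 applies.
Rural Housing Credit: $43,400 is at or below the $50,900 threshold, so the full $10,230 applies.
Total: $1,090 + $6,375 + $4,000 + $10,230 = $21,695.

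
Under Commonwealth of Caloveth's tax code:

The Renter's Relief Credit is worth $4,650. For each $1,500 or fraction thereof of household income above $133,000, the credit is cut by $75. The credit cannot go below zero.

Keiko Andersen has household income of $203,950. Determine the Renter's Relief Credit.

Renter's Relief Credit: income exceeds $133,000 by $70,950, which is 48 full-or-partial $1,500 increments; reduction = 48 × $75 = $3,600, leaving $1,050.

$1,050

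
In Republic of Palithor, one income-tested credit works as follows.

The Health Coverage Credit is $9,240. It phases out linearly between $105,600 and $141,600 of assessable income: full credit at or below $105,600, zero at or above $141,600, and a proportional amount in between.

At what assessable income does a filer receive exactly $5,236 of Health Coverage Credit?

$121,200

$5,236 is 5,236/9,240 of the full $9,240, so 4,004/9,240 of the $36,000 range has been used: income = $105,600 + $36,000 × 4,004/9,240 = $121,200.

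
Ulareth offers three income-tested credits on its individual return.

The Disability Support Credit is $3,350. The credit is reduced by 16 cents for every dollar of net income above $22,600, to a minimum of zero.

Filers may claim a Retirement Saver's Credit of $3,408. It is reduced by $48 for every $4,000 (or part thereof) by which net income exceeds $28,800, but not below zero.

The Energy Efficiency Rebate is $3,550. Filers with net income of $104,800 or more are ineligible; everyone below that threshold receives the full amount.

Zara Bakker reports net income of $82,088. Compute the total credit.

Disability Support Credit: 16% of the $59,488 excess over $22,600 is $9,518.08 ≥ base, so the credit is $0.
Retirement Saver's Credit: income exceeds $28,800 by $53,288, which is 14 full-or-partial $4,000 increments; reduction = 14 × $48 = $672, leaving $2,736.
Energy Efficiency Rebate: $82,088 is below the $104,800 cutoff, so the full $3,550 applies.
Total: $0 + $2,736 + $3,550 = $6,286.

$6,286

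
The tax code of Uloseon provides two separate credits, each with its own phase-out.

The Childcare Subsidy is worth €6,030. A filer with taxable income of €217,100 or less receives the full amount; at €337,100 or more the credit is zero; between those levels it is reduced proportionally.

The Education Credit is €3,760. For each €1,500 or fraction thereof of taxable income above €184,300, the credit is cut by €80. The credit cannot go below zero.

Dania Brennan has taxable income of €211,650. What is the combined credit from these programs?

Childcare Subsidy: €211,650 is at or below the €217,100 threshold, so the full €6,030 applies.
Education Credit: income exceeds €184,300 by €27,350, which is 19 full-or-partial €1,500 increments; reduction = 19 × €80 = €1,520, leaving €2,240.
Total: €6,030 + €2,240 = €8,270.

€8,270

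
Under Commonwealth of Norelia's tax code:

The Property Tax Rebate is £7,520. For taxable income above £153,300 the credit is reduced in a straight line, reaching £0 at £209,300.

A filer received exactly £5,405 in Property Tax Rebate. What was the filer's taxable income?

£169,050

£5,405 is 5,405/7,520 of the full £7,520, so 2,115/7,520 of the £56,000 range has been used: income = £153,300 + £56,000 × 2,115/7,520 = £169,050.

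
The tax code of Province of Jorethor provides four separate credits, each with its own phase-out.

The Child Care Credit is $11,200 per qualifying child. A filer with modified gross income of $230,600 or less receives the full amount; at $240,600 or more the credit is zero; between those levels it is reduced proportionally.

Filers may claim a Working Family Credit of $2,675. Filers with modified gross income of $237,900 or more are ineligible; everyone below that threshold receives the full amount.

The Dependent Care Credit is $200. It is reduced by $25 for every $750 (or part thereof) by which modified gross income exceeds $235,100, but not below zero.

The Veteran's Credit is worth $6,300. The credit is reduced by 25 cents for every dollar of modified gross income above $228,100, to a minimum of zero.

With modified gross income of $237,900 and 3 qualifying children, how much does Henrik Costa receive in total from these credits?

Child Care Credit: base = 3 × $11,200 = $33,600. $237,900 is $7,300 into a $10,000 phase-out range, leaving 2,700/10,000 of the credit: $33,600 × 2,700/10,000 = $9,072.
Working Family Credit: $237,900 meets or exceeds the $237,900 cutoff, so the credit is $0.
Dependent Care Credit: income exceeds $235,100 by $2,800, which is 4 full-or-partial $750 increments; reduction = 4 × $25 = $100, leaving $100.
Veteran's Credit: 25% of the $9,800 excess over $228,100 is $2,450; credit = $6,300 − $2,450 = $3,850.
Total: $9,072 + $0 + $100 + $3,850 = $13,022.

$13,022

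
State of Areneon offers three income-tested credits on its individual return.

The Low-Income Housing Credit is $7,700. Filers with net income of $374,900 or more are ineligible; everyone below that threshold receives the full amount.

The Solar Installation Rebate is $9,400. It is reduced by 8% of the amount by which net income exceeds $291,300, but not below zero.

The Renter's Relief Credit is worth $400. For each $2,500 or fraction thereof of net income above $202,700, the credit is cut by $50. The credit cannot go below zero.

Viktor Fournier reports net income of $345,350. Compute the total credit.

Low-Income Housing Credit: $345,350 is below the $374,900 cutoff, so the full $7,700 applies.
Solar Installation Rebate: 8% of the $54,050 excess over $291,300 is $4,324; credit = $9,400 − $4,324 = $5,076.
Renter's Relief Credit: income exceeds $202,700 by $142,650 → 58 increments × $50 = $2,900 ≥ base, so the credit is $0.
Total: $7,700 + $5,076 + $0 = $12,776.

$12,776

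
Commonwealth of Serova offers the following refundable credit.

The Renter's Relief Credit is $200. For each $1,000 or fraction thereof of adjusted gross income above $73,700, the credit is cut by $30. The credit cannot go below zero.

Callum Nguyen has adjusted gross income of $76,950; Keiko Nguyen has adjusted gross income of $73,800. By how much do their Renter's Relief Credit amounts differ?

$90

Callum ($76,950): Renter's Relief Credit: income exceeds $73,700 by $3,250, which is 4 full-or-partial $1,000 increments; reduction = 4 × $30 = $120, leaving $80.
Keiko ($73,800): Renter's Relief Credit: income exceeds $73,700 by $100, which is 1 full-or-partial $1,000 increment; reduction = 1 × $30 = $30, leaving $170.
Difference: |$80 − $170| = $90.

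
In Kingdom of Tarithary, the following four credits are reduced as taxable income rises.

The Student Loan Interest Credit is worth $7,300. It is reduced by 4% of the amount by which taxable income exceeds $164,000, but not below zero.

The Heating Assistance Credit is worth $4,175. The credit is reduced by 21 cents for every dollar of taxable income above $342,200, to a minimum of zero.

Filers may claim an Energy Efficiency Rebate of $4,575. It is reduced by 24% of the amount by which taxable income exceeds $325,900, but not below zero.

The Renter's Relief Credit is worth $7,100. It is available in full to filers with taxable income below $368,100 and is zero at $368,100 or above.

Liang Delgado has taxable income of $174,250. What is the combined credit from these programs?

$22,740

Student Loan Interest Credit: 4% of the $10,250 excess over $164,000 is $410; credit = $7,300 − $410 = $6,890.
Heating Assistance Credit: $174,250 is at or below the $342,200 threshold, so the full $4,175 applies.
Energy Efficiency Rebate: $174,250 is at or below the $325,900 threshold, so the full $4,575 applies.
Renter's Relief Credit: $174,250 is below the $368,100 cutoff, so the full $7,100 applies.
Total: $6,890 + $4,175 + $4,575 + $7,100 = $22,740.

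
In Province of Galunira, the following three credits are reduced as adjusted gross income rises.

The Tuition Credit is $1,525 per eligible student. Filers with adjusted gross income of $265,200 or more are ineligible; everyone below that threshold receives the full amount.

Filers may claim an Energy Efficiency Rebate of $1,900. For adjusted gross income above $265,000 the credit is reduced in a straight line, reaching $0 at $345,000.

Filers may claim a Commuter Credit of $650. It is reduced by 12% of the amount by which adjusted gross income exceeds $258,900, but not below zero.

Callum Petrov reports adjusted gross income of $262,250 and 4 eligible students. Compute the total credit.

Tuition Credit: base = 4 × $1,525 = $6,100. $262,250 is below the $265,200 cutoff, so the full $6,100 applies.
Energy Efficiency Rebate: $262,250 is at or below the $265,000 threshold, so the full $1,900 applies.
Commuter Credit: 12% of the $3,350 excess over $258,900 is $402; credit = $650 − $402 = $248.
Total: $6,100 + $1,900 + $248 = $8,248.

$8,248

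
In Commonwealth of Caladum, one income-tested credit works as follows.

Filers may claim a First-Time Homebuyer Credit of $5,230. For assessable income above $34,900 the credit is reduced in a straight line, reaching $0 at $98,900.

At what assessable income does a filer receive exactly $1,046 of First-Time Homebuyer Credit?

$86,100

$1,046 is 1,046/5,230 of the full $5,230, so 4,184/5,230 of the $64,000 range has been used: income = $34,900 + $64,000 × 4,184/5,230 = $86,100.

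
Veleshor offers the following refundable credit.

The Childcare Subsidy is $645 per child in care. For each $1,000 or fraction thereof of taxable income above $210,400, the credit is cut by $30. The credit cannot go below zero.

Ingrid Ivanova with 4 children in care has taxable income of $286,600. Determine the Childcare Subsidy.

$270

Childcare Subsidy: base = 4 × $645 = $2,580. income exceeds $210,400 by $76,200, which is 77 full-or-partial $1,000 increments; reduction = 77 × $30 = $2,310, leaving $270.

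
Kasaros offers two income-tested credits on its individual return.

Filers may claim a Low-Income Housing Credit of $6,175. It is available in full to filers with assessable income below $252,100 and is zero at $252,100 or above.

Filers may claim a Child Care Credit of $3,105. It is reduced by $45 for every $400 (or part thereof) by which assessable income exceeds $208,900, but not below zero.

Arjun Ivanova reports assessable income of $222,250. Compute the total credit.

Low-Income Housing Credit: $222,250 is below the $252,100 cutoff, so the full $6,175 applies.
Child Care Credit: income exceeds $208,900 by $13,350, which is 34 full-or-partial $400 increments; reduction = 34 × $45 = $1,530, leaving $1,575.
Total: $6,175 + $1,575 = $7,750.

$7,750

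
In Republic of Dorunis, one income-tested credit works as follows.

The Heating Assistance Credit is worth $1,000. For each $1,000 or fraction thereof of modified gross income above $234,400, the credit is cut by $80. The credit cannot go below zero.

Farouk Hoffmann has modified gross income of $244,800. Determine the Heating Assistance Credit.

Heating Assistance Credit: income exceeds $234,400 by $10,400, which is 11 full-or-partial $1,000 increments; reduction = 11 × $80 = $880, leaving $120.

$120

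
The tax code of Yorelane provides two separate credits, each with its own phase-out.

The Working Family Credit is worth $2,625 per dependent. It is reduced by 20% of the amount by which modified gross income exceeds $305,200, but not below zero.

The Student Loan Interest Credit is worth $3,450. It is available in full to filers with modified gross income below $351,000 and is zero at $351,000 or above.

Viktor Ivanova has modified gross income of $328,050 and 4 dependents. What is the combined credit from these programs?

Working Family Credit: base = 4 × $2,625 = $10,500. 20% of the $22,850 excess over $305,200 is $4,570; credit = $10,500 − $4,570 = $5,930.
Student Loan Interest Credit: $328,050 is below the $351,000 cutoff, so the full $3,450 applies.
Total: $5,930 + $3,450 = $9,380.

$9,380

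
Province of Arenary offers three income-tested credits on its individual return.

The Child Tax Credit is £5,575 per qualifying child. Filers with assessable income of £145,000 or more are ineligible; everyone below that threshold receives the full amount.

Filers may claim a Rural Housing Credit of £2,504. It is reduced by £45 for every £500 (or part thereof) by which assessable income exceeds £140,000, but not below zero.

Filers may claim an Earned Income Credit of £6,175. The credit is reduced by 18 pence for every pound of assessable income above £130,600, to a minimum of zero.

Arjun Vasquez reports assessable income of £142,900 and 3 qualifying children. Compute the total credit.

£22,920

Child Tax Credit: base = 3 × £5,575 = £16,725. £142,900 is below the £145,000 cutoff, so the full £16,725 applies.
Rural Housing Credit: income exceeds £140,000 by £2,900, which is 6 full-or-partial £500 increments; reduction = 6 × £45 = £270, leaving £2,234.
Earned Income Credit: 18% of the £12,300 excess over £130,600 is £2,214; credit = £6,175 − £2,214 = £3,961.
Total: £16,725 + £2,234 + £3,961 = £22,920.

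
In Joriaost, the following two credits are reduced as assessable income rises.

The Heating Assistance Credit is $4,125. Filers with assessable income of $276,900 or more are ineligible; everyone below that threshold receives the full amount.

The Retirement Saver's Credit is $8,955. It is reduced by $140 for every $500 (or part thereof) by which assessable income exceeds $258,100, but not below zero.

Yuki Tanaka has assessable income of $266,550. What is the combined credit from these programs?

Heating Assistance Credit: $266,550 is below the $276,900 cutoff, so the full $4,125 applies.
Retirement Saver's Credit: income exceeds $258,100 by $8,450, which is 17 full-or-partial $500 increments; reduction = 17 × $140 = $2,380, leaving $6,575.
Total: $4,125 + $6,575 = $10,700.

$10,700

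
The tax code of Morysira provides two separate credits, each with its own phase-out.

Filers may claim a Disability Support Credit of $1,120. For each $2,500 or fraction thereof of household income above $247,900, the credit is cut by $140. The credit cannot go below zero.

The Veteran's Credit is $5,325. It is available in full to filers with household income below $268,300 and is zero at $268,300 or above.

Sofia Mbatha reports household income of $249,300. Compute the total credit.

$6,305

Disability Support Credit: income exceeds $247,900 by $1,400, which is 1 full-or-partial $2,500 increment; reduction = 1 × $140 = $140, leaving $980.
Veteran's Credit: $249,300 is below the $268,300 cutoff, so the full $5,325 applies.
Total: $980 + $5,325 = $6,305.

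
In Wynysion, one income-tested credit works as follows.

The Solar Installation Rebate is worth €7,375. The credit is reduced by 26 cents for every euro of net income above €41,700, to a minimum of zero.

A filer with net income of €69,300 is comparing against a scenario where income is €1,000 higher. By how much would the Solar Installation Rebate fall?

At €69,300 — 26% of the €27,600 excess over €41,700 is €7,176; credit = €7,375 − €7,176 = €199.
At €70,300 — 26% of the €28,600 excess over €41,700 is €7,436 ≥ base, so the credit is €0.
Lost: €199 − €0 = €199.

€199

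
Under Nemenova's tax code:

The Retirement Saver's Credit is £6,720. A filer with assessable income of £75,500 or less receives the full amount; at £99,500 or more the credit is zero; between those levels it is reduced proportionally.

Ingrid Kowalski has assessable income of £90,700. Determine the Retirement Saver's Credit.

Retirement Saver's Credit: £90,700 is £15,200 into a £24,000 phase-out range, leaving 8,800/24,000 of the credit: £6,720 × 8,800/24,000 = £2,464.

£2,464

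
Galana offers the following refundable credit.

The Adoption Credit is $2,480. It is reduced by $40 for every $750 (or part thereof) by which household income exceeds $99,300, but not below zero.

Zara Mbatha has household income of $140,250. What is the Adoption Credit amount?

$280

Adoption Credit: income exceeds $99,300 by $40,950, which is 55 full-or-partial $750 increments; reduction = 55 × $40 = $2,200, leaving $280.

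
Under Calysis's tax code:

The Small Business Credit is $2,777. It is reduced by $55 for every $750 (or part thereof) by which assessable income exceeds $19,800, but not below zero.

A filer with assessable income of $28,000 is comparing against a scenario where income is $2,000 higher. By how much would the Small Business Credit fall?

At $28,000 — income exceeds $19,800 by $8,200, which is 11 full-or-partial $750 increments; reduction = 11 × $55 = $605, leaving $2,172.
At $30,000 — income exceeds $19,800 by $10,200, which is 14 full-or-partial $750 increments; reduction = 14 × $55 = $770, leaving $2,007.
Lost: $2,172 − $2,007 = $165.

$165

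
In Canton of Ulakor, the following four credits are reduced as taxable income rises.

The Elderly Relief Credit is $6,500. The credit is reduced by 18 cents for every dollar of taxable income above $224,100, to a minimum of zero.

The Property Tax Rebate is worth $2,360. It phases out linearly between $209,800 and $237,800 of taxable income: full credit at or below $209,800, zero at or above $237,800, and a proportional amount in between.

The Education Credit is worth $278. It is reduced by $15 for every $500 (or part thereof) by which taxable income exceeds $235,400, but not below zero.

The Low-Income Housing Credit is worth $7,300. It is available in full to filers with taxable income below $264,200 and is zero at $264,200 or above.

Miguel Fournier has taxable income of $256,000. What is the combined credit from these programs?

Elderly Relief Credit: 18% of the $31,900 excess over $224,100 is $5,742; credit = $6,500 − $5,742 = $758.
Property Tax Rebate: $256,000 is at or above $237,800, so the credit is $0.
Education Credit: income exceeds $235,400 by $20,600 → 42 increments × $15 = $630 ≥ base, so the credit is $0.
Low-Income Housing Credit: $256,000 is below the $264,200 cutoff, so the full $7,300 applies.
Total: $758 + $0 + $0 + $7,300 = $8,058.

$8,058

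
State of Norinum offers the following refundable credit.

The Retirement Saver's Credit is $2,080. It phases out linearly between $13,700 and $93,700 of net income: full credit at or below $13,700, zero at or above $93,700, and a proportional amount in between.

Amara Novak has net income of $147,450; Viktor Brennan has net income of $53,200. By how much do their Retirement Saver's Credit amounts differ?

$1,053

Amara ($147,450): Retirement Saver's Credit: $147,450 is at or above $93,700, so the credit is $0.
Viktor ($53,200): Retirement Saver's Credit: $53,200 is $39,500 into a $80,000 phase-out range, leaving 40,500/80,000 of the credit: $2,080 × 40,500/80,000 = $1,053.
Difference: |$0 − $1,053| = $1,053.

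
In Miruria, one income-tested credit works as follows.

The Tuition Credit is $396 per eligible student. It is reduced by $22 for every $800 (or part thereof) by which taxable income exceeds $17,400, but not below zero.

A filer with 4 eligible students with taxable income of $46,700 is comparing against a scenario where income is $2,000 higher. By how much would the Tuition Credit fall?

$66

At $46,700 — base = 4 × $396 = $1,584. income exceeds $17,400 by $29,300, which is 37 full-or-partial $800 increments; reduction = 37 × $22 = $814, leaving $770.
At $48,700 — base = 4 × $396 = $1,584. income exceeds $17,400 by $31,300, which is 40 full-or-partial $800 increments; reduction = 40 × $22 = $880, leaving $704.
Lost: $770 − $704 = $66.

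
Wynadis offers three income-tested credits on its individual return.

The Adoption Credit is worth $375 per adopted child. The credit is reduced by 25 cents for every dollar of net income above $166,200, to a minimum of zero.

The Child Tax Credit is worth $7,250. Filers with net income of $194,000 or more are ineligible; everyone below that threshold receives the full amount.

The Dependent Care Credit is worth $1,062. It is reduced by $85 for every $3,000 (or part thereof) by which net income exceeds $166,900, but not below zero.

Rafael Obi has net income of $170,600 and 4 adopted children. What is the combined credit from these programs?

Adoption Credit: base = 4 × $375 = $1,500. 25% of the $4,400 excess over $166,200 is $1,100; credit = $1,500 − $1,100 = $400.
Child Tax Credit: $170,600 is below the $194,000 cutoff, so the full $7,250 applies.
Dependent Care Credit: income exceeds $166,900 by $3,700, which is 2 full-or-partial $3,000 increments; reduction = 2 × $85 = $170, leaving $892.
Total: $400 + $7,250 + $892 = $8,542.

$8,542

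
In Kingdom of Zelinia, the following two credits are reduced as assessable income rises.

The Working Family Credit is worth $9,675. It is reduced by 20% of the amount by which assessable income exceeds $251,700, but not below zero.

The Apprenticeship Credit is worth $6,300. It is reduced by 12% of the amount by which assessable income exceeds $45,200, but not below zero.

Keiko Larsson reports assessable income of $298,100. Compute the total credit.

$395

Working Family Credit: 20% of the $46,400 excess over $251,700 is $9,280; credit = $9,675 − $9,280 = $395.
Apprenticeship Credit: 12% of the $252,900 excess over $45,200 is $30,348 ≥ base, so the credit is $0.
Total: $395 + $0 = $395.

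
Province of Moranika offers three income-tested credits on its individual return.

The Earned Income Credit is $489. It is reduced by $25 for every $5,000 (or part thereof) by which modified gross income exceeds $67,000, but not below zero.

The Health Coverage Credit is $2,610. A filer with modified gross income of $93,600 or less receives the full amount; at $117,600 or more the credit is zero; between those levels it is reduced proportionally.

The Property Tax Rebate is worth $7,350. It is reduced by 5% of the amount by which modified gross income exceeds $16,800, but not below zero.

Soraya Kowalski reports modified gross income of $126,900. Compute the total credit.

Earned Income Credit: income exceeds $67,000 by $59,900, which is 12 full-or-partial $5,000 increments; reduction = 12 × $25 = $300, leaving $189.
Health Coverage Credit: $126,900 is at or above $117,600, so the credit is $0.
Property Tax Rebate: 5% of the $110,100 excess over $16,800 is $5,505; credit = $7,350 − $5,505 = $1,845.
Total: $189 + $0 + $1,845 = $2,034.

$2,034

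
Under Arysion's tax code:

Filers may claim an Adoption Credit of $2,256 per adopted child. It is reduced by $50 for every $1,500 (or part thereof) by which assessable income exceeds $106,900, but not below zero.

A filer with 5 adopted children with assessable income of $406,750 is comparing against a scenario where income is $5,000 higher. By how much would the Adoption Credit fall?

At $406,750 — base = 5 × $2,256 = $11,280. income exceeds $106,900 by $299,850, which is 200 full-or-partial $1,500 increments; reduction = 200 × $50 = $10,000, leaving $1,280.
At $411,750 — base = 5 × $2,256 = $11,280. income exceeds $106,900 by $304,850, which is 204 full-or-partial $1,500 increments; reduction = 204 × $50 = $10,200, leaving $1,080.
Lost: $1,280 − $1,080 = $200.

$200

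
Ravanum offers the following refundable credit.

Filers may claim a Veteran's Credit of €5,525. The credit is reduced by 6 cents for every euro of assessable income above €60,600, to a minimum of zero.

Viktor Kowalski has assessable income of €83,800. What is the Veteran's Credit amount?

Veteran's Credit: 6% of the €23,200 excess over €60,600 is €1,392; credit = €5,525 − €1,392 = €4,133.

€4,133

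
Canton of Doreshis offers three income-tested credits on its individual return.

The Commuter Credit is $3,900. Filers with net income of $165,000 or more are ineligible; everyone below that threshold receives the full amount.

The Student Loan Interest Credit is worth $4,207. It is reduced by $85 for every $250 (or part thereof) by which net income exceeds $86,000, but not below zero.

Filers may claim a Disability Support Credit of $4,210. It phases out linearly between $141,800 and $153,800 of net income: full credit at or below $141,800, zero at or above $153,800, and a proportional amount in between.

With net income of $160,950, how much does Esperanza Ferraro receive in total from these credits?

Commuter Credit: $160,950 is below the $165,000 cutoff, so the full $3,900 applies.
Student Loan Interest Credit: income exceeds $86,000 by $74,950 → 300 increments × $85 = $25,500 ≥ base, so the credit is $0.
Disability Support Credit: $160,950 is at or above $153,800, so the credit is $0.
Total: $3,900 + $0 + $0 = $3,900.

$3,900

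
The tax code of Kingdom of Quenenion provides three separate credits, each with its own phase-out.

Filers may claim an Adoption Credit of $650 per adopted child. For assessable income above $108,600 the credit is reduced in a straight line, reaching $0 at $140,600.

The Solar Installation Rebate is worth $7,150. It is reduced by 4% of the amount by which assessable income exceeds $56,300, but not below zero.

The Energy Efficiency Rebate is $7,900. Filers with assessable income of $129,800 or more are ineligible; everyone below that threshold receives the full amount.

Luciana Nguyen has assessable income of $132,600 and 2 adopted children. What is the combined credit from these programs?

Adoption Credit: base = 2 × $650 = $1,300. $132,600 is $24,000 into a $32,000 phase-out range, leaving 8,000/32,000 of the credit: $1,300 × 8,000/32,000 = $325.
Solar Installation Rebate: 4% of the $76,300 excess over $56,300 is $3,052; credit = $7,150 − $3,052 = $4,098.
Energy Efficiency Rebate: $132,600 meets or exceeds the $129,800 cutoff, so the credit is $0.
Total: $325 + $4,098 + $0 = $4,423.

$4,423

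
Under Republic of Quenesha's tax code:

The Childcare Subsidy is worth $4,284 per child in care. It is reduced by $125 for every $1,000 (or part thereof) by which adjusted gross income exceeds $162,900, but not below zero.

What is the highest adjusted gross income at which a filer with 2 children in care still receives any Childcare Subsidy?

Full credit = 2 × $4,284 = $8,568.
After 68 increments the reduction is 68 × $125 = $8,500, leaving $68; one more increment wipes it out. Increment 68 ends at excess 68 × $1,000 = $68,000, so the highest qualifying income is $162,900 + $68,000 = $230,900.

$230,900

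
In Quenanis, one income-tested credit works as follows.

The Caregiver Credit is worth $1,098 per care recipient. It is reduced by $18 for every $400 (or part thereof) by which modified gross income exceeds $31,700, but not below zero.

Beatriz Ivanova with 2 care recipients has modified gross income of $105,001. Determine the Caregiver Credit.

Caregiver Credit: base = 2 × $1,098 = $2,196. income exceeds $31,700 by $73,301 → 184 increments × $18 = $3,312 ≥ base, so the credit is $0.

$0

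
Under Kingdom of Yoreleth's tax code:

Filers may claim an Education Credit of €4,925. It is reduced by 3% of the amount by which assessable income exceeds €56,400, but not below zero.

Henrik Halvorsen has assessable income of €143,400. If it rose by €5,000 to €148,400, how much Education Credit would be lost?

At €143,400 — 3% of the €87,000 excess over €56,400 is €2,610; credit = €4,925 − €2,610 = €2,315.
At €148,400 — 3% of the €92,000 excess over €56,400 is €2,760; credit = €4,925 − €2,760 = €2,165.
Lost: €2,315 − €2,165 = €150.

€150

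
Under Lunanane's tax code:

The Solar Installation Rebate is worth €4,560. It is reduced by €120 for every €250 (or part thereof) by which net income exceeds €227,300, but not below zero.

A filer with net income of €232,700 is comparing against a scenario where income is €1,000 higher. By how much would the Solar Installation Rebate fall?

At €232,700 — income exceeds €227,300 by €5,400, which is 22 full-or-partial €250 increments; reduction = 22 × €120 = €2,640, leaving €1,920.
At €233,700 — income exceeds €227,300 by €6,400, which is 26 full-or-partial €250 increments; reduction = 26 × €120 = €3,120, leaving €1,440.
Lost: €1,920 − €1,440 = €480.

€480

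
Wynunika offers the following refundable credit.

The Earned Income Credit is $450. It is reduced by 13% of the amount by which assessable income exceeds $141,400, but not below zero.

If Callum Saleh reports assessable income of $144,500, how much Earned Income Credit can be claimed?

$47

Earned Income Credit: 13% of the $3,100 excess over $141,400 is $403; credit = $450 − $403 = $47.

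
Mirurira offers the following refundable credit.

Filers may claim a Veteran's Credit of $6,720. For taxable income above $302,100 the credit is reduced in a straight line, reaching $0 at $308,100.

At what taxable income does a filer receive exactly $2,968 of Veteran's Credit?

$2,968 is 2,968/6,720 of the full $6,720, so 3,752/6,720 of the $6,000 range has been used: income = $302,100 + $6,000 × 3,752/6,720 = $305,450.

$305,450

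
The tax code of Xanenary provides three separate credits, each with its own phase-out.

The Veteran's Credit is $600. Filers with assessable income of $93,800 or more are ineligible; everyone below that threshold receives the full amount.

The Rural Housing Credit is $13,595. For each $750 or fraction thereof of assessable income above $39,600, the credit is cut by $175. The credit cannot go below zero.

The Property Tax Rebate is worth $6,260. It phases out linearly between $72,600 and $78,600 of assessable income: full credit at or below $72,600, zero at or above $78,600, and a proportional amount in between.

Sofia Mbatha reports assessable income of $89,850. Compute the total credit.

Veteran's Credit: $89,850 is below the $93,800 cutoff, so the full $600 applies.
Rural Housing Credit: income exceeds $39,600 by $50,250, which is 67 full-or-partial $750 increments; reduction = 67 × $175 = $11,725, leaving $1,870.
Property Tax Rebate: $89,850 is at or above $78,600, so the credit is $0.
Total: $600 + $1,870 + $0 = $2,470.

$2,470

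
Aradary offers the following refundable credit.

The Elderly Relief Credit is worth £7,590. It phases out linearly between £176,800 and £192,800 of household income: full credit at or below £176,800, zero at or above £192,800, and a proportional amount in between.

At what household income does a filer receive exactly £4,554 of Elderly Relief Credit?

£4,554 is 4,554/7,590 of the full £7,590, so 3,036/7,590 of the £16,000 range has been used: income = £176,800 + £16,000 × 3,036/7,590 = £183,200.

£183,200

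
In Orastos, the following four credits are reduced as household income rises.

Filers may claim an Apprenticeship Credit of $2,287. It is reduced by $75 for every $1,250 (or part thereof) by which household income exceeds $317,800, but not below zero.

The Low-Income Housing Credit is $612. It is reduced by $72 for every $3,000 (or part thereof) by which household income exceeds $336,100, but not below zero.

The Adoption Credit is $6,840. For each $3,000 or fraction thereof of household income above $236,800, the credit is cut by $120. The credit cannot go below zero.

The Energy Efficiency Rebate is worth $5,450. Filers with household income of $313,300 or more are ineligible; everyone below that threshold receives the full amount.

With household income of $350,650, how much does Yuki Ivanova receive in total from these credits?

Apprenticeship Credit: income exceeds $317,800 by $32,850, which is 27 full-or-partial $1,250 increments; reduction = 27 × $75 = $2,025, leaving $262.
Low-Income Housing Credit: income exceeds $336,100 by $14,550, which is 5 full-or-partial $3,000 increments; reduction = 5 × $72 = $360, leaving $252.
Adoption Credit: income exceeds $236,800 by $113,850, which is 38 full-or-partial $3,000 increments; reduction = 38 × $120 = $4,560, leaving $2,280.
Energy Efficiency Rebate: $350,650 meets or exceeds the $313,300 cutoff, so the credit is $0.
Total: $262 + $252 + $2,280 + $0 = $2,794.

$2,794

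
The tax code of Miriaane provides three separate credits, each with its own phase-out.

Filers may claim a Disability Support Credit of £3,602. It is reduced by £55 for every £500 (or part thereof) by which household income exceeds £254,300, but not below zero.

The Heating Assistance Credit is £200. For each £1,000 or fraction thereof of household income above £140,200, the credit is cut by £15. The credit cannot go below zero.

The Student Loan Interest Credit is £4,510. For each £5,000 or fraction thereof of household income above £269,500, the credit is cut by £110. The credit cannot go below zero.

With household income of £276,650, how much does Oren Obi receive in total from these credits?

£5,417

Disability Support Credit: income exceeds £254,300 by £22,350, which is 45 full-or-partial £500 increments; reduction = 45 × £55 = £2,475, leaving £1,127.
Heating Assistance Credit: income exceeds £140,200 by £136,450 → 137 increments × £15 = £2,055 ≥ base, so the credit is £0.
Student Loan Interest Credit: income exceeds £269,500 by £7,150, which is 2 full-or-partial £5,000 increments; reduction = 2 × £110 = £220, leaving £4,290.
Total: £1,127 + £0 + £4,290 = £5,417.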